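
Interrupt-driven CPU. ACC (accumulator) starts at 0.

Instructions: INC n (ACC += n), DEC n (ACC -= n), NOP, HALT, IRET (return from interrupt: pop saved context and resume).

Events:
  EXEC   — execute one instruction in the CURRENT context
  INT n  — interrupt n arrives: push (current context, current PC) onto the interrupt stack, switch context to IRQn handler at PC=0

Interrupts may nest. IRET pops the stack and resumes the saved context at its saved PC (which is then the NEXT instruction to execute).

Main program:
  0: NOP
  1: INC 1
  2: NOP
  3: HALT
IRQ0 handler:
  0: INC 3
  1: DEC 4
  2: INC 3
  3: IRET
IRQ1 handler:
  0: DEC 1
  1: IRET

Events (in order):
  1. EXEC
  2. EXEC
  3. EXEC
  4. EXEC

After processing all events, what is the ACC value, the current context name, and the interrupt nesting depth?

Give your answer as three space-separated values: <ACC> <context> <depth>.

Answer: 1 MAIN 0

Derivation:
Event 1 (EXEC): [MAIN] PC=0: NOP
Event 2 (EXEC): [MAIN] PC=1: INC 1 -> ACC=1
Event 3 (EXEC): [MAIN] PC=2: NOP
Event 4 (EXEC): [MAIN] PC=3: HALT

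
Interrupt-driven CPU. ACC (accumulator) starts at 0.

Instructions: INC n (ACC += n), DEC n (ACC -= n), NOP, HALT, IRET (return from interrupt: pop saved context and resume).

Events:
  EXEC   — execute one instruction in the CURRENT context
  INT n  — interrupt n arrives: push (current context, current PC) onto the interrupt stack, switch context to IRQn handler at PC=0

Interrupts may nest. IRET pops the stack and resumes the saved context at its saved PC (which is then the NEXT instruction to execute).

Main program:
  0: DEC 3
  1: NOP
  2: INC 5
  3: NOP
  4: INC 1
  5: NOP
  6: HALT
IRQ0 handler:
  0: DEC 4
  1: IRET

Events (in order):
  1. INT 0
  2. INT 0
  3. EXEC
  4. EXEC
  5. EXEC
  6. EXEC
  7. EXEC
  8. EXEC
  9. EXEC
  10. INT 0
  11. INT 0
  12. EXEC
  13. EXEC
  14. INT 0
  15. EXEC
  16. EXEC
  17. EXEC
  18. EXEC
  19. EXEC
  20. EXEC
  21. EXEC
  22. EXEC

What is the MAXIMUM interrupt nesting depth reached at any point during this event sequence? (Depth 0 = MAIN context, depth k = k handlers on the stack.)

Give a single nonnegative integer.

Event 1 (INT 0): INT 0 arrives: push (MAIN, PC=0), enter IRQ0 at PC=0 (depth now 1) [depth=1]
Event 2 (INT 0): INT 0 arrives: push (IRQ0, PC=0), enter IRQ0 at PC=0 (depth now 2) [depth=2]
Event 3 (EXEC): [IRQ0] PC=0: DEC 4 -> ACC=-4 [depth=2]
Event 4 (EXEC): [IRQ0] PC=1: IRET -> resume IRQ0 at PC=0 (depth now 1) [depth=1]
Event 5 (EXEC): [IRQ0] PC=0: DEC 4 -> ACC=-8 [depth=1]
Event 6 (EXEC): [IRQ0] PC=1: IRET -> resume MAIN at PC=0 (depth now 0) [depth=0]
Event 7 (EXEC): [MAIN] PC=0: DEC 3 -> ACC=-11 [depth=0]
Event 8 (EXEC): [MAIN] PC=1: NOP [depth=0]
Event 9 (EXEC): [MAIN] PC=2: INC 5 -> ACC=-6 [depth=0]
Event 10 (INT 0): INT 0 arrives: push (MAIN, PC=3), enter IRQ0 at PC=0 (depth now 1) [depth=1]
Event 11 (INT 0): INT 0 arrives: push (IRQ0, PC=0), enter IRQ0 at PC=0 (depth now 2) [depth=2]
Event 12 (EXEC): [IRQ0] PC=0: DEC 4 -> ACC=-10 [depth=2]
Event 13 (EXEC): [IRQ0] PC=1: IRET -> resume IRQ0 at PC=0 (depth now 1) [depth=1]
Event 14 (INT 0): INT 0 arrives: push (IRQ0, PC=0), enter IRQ0 at PC=0 (depth now 2) [depth=2]
Event 15 (EXEC): [IRQ0] PC=0: DEC 4 -> ACC=-14 [depth=2]
Event 16 (EXEC): [IRQ0] PC=1: IRET -> resume IRQ0 at PC=0 (depth now 1) [depth=1]
Event 17 (EXEC): [IRQ0] PC=0: DEC 4 -> ACC=-18 [depth=1]
Event 18 (EXEC): [IRQ0] PC=1: IRET -> resume MAIN at PC=3 (depth now 0) [depth=0]
Event 19 (EXEC): [MAIN] PC=3: NOP [depth=0]
Event 20 (EXEC): [MAIN] PC=4: INC 1 -> ACC=-17 [depth=0]
Event 21 (EXEC): [MAIN] PC=5: NOP [depth=0]
Event 22 (EXEC): [MAIN] PC=6: HALT [depth=0]
Max depth observed: 2

Answer: 2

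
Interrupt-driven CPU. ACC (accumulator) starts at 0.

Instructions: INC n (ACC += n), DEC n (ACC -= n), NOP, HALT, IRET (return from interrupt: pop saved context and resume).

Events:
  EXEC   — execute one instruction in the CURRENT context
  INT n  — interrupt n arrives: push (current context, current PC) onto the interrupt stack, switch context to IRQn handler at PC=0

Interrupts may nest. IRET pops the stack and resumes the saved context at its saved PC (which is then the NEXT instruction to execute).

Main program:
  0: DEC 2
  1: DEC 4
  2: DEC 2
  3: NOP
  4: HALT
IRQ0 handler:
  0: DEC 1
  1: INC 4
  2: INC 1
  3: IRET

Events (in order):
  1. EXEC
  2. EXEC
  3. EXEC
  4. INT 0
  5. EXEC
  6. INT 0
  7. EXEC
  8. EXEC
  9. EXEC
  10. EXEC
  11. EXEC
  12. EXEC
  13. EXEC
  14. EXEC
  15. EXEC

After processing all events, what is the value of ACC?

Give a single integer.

Answer: 0

Derivation:
Event 1 (EXEC): [MAIN] PC=0: DEC 2 -> ACC=-2
Event 2 (EXEC): [MAIN] PC=1: DEC 4 -> ACC=-6
Event 3 (EXEC): [MAIN] PC=2: DEC 2 -> ACC=-8
Event 4 (INT 0): INT 0 arrives: push (MAIN, PC=3), enter IRQ0 at PC=0 (depth now 1)
Event 5 (EXEC): [IRQ0] PC=0: DEC 1 -> ACC=-9
Event 6 (INT 0): INT 0 arrives: push (IRQ0, PC=1), enter IRQ0 at PC=0 (depth now 2)
Event 7 (EXEC): [IRQ0] PC=0: DEC 1 -> ACC=-10
Event 8 (EXEC): [IRQ0] PC=1: INC 4 -> ACC=-6
Event 9 (EXEC): [IRQ0] PC=2: INC 1 -> ACC=-5
Event 10 (EXEC): [IRQ0] PC=3: IRET -> resume IRQ0 at PC=1 (depth now 1)
Event 11 (EXEC): [IRQ0] PC=1: INC 4 -> ACC=-1
Event 12 (EXEC): [IRQ0] PC=2: INC 1 -> ACC=0
Event 13 (EXEC): [IRQ0] PC=3: IRET -> resume MAIN at PC=3 (depth now 0)
Event 14 (EXEC): [MAIN] PC=3: NOP
Event 15 (EXEC): [MAIN] PC=4: HALT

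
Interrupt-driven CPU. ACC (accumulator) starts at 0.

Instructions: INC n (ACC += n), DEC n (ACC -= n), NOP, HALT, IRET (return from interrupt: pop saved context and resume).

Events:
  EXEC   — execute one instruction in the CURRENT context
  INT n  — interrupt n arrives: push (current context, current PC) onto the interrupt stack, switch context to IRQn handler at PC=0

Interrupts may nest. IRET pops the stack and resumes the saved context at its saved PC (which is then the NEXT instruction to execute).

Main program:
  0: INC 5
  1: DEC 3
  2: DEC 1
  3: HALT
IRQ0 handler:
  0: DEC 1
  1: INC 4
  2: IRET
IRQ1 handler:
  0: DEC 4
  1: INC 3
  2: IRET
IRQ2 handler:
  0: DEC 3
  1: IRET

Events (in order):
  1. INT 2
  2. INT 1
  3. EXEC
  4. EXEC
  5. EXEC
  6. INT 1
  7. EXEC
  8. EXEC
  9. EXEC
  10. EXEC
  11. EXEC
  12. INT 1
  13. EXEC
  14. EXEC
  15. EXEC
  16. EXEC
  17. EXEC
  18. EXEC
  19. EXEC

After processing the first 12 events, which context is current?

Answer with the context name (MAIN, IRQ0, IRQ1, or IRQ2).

Answer: IRQ1

Derivation:
Event 1 (INT 2): INT 2 arrives: push (MAIN, PC=0), enter IRQ2 at PC=0 (depth now 1)
Event 2 (INT 1): INT 1 arrives: push (IRQ2, PC=0), enter IRQ1 at PC=0 (depth now 2)
Event 3 (EXEC): [IRQ1] PC=0: DEC 4 -> ACC=-4
Event 4 (EXEC): [IRQ1] PC=1: INC 3 -> ACC=-1
Event 5 (EXEC): [IRQ1] PC=2: IRET -> resume IRQ2 at PC=0 (depth now 1)
Event 6 (INT 1): INT 1 arrives: push (IRQ2, PC=0), enter IRQ1 at PC=0 (depth now 2)
Event 7 (EXEC): [IRQ1] PC=0: DEC 4 -> ACC=-5
Event 8 (EXEC): [IRQ1] PC=1: INC 3 -> ACC=-2
Event 9 (EXEC): [IRQ1] PC=2: IRET -> resume IRQ2 at PC=0 (depth now 1)
Event 10 (EXEC): [IRQ2] PC=0: DEC 3 -> ACC=-5
Event 11 (EXEC): [IRQ2] PC=1: IRET -> resume MAIN at PC=0 (depth now 0)
Event 12 (INT 1): INT 1 arrives: push (MAIN, PC=0), enter IRQ1 at PC=0 (depth now 1)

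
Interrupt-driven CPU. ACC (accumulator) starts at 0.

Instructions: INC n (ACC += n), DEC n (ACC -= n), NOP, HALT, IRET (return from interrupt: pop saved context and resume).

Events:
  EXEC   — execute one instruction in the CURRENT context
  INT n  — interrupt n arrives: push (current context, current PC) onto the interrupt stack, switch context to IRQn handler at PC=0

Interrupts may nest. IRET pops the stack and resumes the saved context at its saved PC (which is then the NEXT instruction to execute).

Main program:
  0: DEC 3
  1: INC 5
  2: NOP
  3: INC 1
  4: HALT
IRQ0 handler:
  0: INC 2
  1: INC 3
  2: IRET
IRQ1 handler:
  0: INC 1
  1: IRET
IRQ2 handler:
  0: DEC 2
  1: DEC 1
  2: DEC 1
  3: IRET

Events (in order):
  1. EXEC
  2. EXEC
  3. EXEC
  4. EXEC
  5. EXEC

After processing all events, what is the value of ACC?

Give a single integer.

Answer: 3

Derivation:
Event 1 (EXEC): [MAIN] PC=0: DEC 3 -> ACC=-3
Event 2 (EXEC): [MAIN] PC=1: INC 5 -> ACC=2
Event 3 (EXEC): [MAIN] PC=2: NOP
Event 4 (EXEC): [MAIN] PC=3: INC 1 -> ACC=3
Event 5 (EXEC): [MAIN] PC=4: HALT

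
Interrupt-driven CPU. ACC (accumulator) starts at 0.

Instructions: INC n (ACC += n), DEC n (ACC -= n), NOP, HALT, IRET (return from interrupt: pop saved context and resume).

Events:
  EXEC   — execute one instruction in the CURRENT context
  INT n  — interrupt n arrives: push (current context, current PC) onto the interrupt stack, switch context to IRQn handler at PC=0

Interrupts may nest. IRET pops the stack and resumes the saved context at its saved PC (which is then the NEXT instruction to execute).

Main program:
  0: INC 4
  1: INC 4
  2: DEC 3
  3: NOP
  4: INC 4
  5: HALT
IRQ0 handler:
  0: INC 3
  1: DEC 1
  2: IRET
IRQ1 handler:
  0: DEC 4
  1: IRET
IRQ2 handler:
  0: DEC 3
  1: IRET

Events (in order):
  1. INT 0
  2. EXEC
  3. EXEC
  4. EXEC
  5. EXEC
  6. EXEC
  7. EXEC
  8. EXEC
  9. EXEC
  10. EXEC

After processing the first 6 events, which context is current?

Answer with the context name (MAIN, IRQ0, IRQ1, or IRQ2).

Answer: MAIN

Derivation:
Event 1 (INT 0): INT 0 arrives: push (MAIN, PC=0), enter IRQ0 at PC=0 (depth now 1)
Event 2 (EXEC): [IRQ0] PC=0: INC 3 -> ACC=3
Event 3 (EXEC): [IRQ0] PC=1: DEC 1 -> ACC=2
Event 4 (EXEC): [IRQ0] PC=2: IRET -> resume MAIN at PC=0 (depth now 0)
Event 5 (EXEC): [MAIN] PC=0: INC 4 -> ACC=6
Event 6 (EXEC): [MAIN] PC=1: INC 4 -> ACC=10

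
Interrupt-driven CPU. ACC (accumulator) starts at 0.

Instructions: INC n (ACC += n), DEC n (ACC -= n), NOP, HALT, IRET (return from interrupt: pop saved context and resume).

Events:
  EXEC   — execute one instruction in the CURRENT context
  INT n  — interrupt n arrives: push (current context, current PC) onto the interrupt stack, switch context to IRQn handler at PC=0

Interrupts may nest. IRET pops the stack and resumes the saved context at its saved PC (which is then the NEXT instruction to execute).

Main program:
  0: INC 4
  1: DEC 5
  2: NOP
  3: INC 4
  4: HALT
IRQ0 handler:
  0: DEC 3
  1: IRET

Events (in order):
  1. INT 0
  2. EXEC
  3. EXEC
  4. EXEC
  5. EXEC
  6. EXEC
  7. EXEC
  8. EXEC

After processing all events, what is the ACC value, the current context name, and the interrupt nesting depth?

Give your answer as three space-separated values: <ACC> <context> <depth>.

Answer: 0 MAIN 0

Derivation:
Event 1 (INT 0): INT 0 arrives: push (MAIN, PC=0), enter IRQ0 at PC=0 (depth now 1)
Event 2 (EXEC): [IRQ0] PC=0: DEC 3 -> ACC=-3
Event 3 (EXEC): [IRQ0] PC=1: IRET -> resume MAIN at PC=0 (depth now 0)
Event 4 (EXEC): [MAIN] PC=0: INC 4 -> ACC=1
Event 5 (EXEC): [MAIN] PC=1: DEC 5 -> ACC=-4
Event 6 (EXEC): [MAIN] PC=2: NOP
Event 7 (EXEC): [MAIN] PC=3: INC 4 -> ACC=0
Event 8 (EXEC): [MAIN] PC=4: HALT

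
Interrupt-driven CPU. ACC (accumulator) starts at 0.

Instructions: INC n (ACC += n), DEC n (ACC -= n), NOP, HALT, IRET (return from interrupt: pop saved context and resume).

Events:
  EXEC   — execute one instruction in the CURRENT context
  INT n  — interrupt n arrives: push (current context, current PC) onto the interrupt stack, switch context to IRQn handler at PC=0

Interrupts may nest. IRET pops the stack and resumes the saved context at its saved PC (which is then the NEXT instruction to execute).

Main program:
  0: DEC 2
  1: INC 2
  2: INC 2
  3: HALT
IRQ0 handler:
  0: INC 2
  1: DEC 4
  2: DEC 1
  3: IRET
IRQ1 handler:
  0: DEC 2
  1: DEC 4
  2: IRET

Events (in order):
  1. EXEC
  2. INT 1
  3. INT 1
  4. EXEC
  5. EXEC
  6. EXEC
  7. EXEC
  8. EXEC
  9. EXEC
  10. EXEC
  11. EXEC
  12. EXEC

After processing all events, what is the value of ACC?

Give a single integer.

Answer: -10

Derivation:
Event 1 (EXEC): [MAIN] PC=0: DEC 2 -> ACC=-2
Event 2 (INT 1): INT 1 arrives: push (MAIN, PC=1), enter IRQ1 at PC=0 (depth now 1)
Event 3 (INT 1): INT 1 arrives: push (IRQ1, PC=0), enter IRQ1 at PC=0 (depth now 2)
Event 4 (EXEC): [IRQ1] PC=0: DEC 2 -> ACC=-4
Event 5 (EXEC): [IRQ1] PC=1: DEC 4 -> ACC=-8
Event 6 (EXEC): [IRQ1] PC=2: IRET -> resume IRQ1 at PC=0 (depth now 1)
Event 7 (EXEC): [IRQ1] PC=0: DEC 2 -> ACC=-10
Event 8 (EXEC): [IRQ1] PC=1: DEC 4 -> ACC=-14
Event 9 (EXEC): [IRQ1] PC=2: IRET -> resume MAIN at PC=1 (depth now 0)
Event 10 (EXEC): [MAIN] PC=1: INC 2 -> ACC=-12
Event 11 (EXEC): [MAIN] PC=2: INC 2 -> ACC=-10
Event 12 (EXEC): [MAIN] PC=3: HALT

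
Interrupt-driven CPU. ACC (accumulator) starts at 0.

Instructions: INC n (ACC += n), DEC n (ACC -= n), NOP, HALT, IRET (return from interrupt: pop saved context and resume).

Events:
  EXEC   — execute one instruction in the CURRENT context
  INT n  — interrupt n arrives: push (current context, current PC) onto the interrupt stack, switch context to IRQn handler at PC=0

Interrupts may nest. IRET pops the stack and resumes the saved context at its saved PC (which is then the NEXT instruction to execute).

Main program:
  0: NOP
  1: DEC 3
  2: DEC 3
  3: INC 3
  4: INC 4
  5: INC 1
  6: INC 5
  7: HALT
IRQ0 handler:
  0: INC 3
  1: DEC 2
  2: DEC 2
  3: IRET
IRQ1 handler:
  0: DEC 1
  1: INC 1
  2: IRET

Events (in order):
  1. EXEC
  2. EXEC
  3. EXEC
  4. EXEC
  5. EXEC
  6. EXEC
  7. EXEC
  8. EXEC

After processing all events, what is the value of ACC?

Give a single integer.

Event 1 (EXEC): [MAIN] PC=0: NOP
Event 2 (EXEC): [MAIN] PC=1: DEC 3 -> ACC=-3
Event 3 (EXEC): [MAIN] PC=2: DEC 3 -> ACC=-6
Event 4 (EXEC): [MAIN] PC=3: INC 3 -> ACC=-3
Event 5 (EXEC): [MAIN] PC=4: INC 4 -> ACC=1
Event 6 (EXEC): [MAIN] PC=5: INC 1 -> ACC=2
Event 7 (EXEC): [MAIN] PC=6: INC 5 -> ACC=7
Event 8 (EXEC): [MAIN] PC=7: HALT

Answer: 7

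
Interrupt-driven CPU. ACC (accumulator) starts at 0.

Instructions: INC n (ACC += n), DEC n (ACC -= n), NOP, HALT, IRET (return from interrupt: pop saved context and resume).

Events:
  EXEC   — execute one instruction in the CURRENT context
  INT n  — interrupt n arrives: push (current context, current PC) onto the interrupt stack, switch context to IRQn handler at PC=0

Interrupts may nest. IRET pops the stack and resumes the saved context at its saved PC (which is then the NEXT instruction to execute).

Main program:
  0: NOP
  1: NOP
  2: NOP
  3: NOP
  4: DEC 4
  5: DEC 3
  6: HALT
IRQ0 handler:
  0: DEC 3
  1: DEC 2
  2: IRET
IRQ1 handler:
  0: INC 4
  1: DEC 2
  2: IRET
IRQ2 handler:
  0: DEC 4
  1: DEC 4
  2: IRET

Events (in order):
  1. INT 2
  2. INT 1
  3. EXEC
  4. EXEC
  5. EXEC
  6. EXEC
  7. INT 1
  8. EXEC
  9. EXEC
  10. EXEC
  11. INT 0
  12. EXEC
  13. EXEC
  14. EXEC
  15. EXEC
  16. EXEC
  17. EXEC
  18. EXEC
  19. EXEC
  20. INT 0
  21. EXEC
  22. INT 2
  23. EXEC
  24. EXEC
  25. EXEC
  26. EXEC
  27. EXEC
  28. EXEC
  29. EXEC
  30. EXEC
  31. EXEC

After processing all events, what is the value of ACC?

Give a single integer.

Event 1 (INT 2): INT 2 arrives: push (MAIN, PC=0), enter IRQ2 at PC=0 (depth now 1)
Event 2 (INT 1): INT 1 arrives: push (IRQ2, PC=0), enter IRQ1 at PC=0 (depth now 2)
Event 3 (EXEC): [IRQ1] PC=0: INC 4 -> ACC=4
Event 4 (EXEC): [IRQ1] PC=1: DEC 2 -> ACC=2
Event 5 (EXEC): [IRQ1] PC=2: IRET -> resume IRQ2 at PC=0 (depth now 1)
Event 6 (EXEC): [IRQ2] PC=0: DEC 4 -> ACC=-2
Event 7 (INT 1): INT 1 arrives: push (IRQ2, PC=1), enter IRQ1 at PC=0 (depth now 2)
Event 8 (EXEC): [IRQ1] PC=0: INC 4 -> ACC=2
Event 9 (EXEC): [IRQ1] PC=1: DEC 2 -> ACC=0
Event 10 (EXEC): [IRQ1] PC=2: IRET -> resume IRQ2 at PC=1 (depth now 1)
Event 11 (INT 0): INT 0 arrives: push (IRQ2, PC=1), enter IRQ0 at PC=0 (depth now 2)
Event 12 (EXEC): [IRQ0] PC=0: DEC 3 -> ACC=-3
Event 13 (EXEC): [IRQ0] PC=1: DEC 2 -> ACC=-5
Event 14 (EXEC): [IRQ0] PC=2: IRET -> resume IRQ2 at PC=1 (depth now 1)
Event 15 (EXEC): [IRQ2] PC=1: DEC 4 -> ACC=-9
Event 16 (EXEC): [IRQ2] PC=2: IRET -> resume MAIN at PC=0 (depth now 0)
Event 17 (EXEC): [MAIN] PC=0: NOP
Event 18 (EXEC): [MAIN] PC=1: NOP
Event 19 (EXEC): [MAIN] PC=2: NOP
Event 20 (INT 0): INT 0 arrives: push (MAIN, PC=3), enter IRQ0 at PC=0 (depth now 1)
Event 21 (EXEC): [IRQ0] PC=0: DEC 3 -> ACC=-12
Event 22 (INT 2): INT 2 arrives: push (IRQ0, PC=1), enter IRQ2 at PC=0 (depth now 2)
Event 23 (EXEC): [IRQ2] PC=0: DEC 4 -> ACC=-16
Event 24 (EXEC): [IRQ2] PC=1: DEC 4 -> ACC=-20
Event 25 (EXEC): [IRQ2] PC=2: IRET -> resume IRQ0 at PC=1 (depth now 1)
Event 26 (EXEC): [IRQ0] PC=1: DEC 2 -> ACC=-22
Event 27 (EXEC): [IRQ0] PC=2: IRET -> resume MAIN at PC=3 (depth now 0)
Event 28 (EXEC): [MAIN] PC=3: NOP
Event 29 (EXEC): [MAIN] PC=4: DEC 4 -> ACC=-26
Event 30 (EXEC): [MAIN] PC=5: DEC 3 -> ACC=-29
Event 31 (EXEC): [MAIN] PC=6: HALT

Answer: -29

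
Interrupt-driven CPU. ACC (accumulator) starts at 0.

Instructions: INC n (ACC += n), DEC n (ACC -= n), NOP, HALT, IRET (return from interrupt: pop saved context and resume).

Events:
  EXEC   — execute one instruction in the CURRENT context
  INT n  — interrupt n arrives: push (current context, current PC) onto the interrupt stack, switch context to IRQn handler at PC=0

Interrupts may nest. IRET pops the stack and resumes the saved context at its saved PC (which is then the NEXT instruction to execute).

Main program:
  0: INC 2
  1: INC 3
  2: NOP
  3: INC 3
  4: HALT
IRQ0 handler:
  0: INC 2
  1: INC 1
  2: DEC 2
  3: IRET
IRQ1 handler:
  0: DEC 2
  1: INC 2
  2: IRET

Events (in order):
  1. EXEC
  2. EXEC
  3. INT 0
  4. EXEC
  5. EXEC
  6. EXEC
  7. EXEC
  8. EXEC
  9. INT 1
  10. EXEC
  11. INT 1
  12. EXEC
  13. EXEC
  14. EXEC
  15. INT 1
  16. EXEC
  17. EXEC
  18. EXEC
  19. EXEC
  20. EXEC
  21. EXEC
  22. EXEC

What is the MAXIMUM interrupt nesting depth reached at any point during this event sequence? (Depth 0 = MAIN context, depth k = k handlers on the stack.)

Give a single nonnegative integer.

Answer: 2

Derivation:
Event 1 (EXEC): [MAIN] PC=0: INC 2 -> ACC=2 [depth=0]
Event 2 (EXEC): [MAIN] PC=1: INC 3 -> ACC=5 [depth=0]
Event 3 (INT 0): INT 0 arrives: push (MAIN, PC=2), enter IRQ0 at PC=0 (depth now 1) [depth=1]
Event 4 (EXEC): [IRQ0] PC=0: INC 2 -> ACC=7 [depth=1]
Event 5 (EXEC): [IRQ0] PC=1: INC 1 -> ACC=8 [depth=1]
Event 6 (EXEC): [IRQ0] PC=2: DEC 2 -> ACC=6 [depth=1]
Event 7 (EXEC): [IRQ0] PC=3: IRET -> resume MAIN at PC=2 (depth now 0) [depth=0]
Event 8 (EXEC): [MAIN] PC=2: NOP [depth=0]
Event 9 (INT 1): INT 1 arrives: push (MAIN, PC=3), enter IRQ1 at PC=0 (depth now 1) [depth=1]
Event 10 (EXEC): [IRQ1] PC=0: DEC 2 -> ACC=4 [depth=1]
Event 11 (INT 1): INT 1 arrives: push (IRQ1, PC=1), enter IRQ1 at PC=0 (depth now 2) [depth=2]
Event 12 (EXEC): [IRQ1] PC=0: DEC 2 -> ACC=2 [depth=2]
Event 13 (EXEC): [IRQ1] PC=1: INC 2 -> ACC=4 [depth=2]
Event 14 (EXEC): [IRQ1] PC=2: IRET -> resume IRQ1 at PC=1 (depth now 1) [depth=1]
Event 15 (INT 1): INT 1 arrives: push (IRQ1, PC=1), enter IRQ1 at PC=0 (depth now 2) [depth=2]
Event 16 (EXEC): [IRQ1] PC=0: DEC 2 -> ACC=2 [depth=2]
Event 17 (EXEC): [IRQ1] PC=1: INC 2 -> ACC=4 [depth=2]
Event 18 (EXEC): [IRQ1] PC=2: IRET -> resume IRQ1 at PC=1 (depth now 1) [depth=1]
Event 19 (EXEC): [IRQ1] PC=1: INC 2 -> ACC=6 [depth=1]
Event 20 (EXEC): [IRQ1] PC=2: IRET -> resume MAIN at PC=3 (depth now 0) [depth=0]
Event 21 (EXEC): [MAIN] PC=3: INC 3 -> ACC=9 [depth=0]
Event 22 (EXEC): [MAIN] PC=4: HALT [depth=0]
Max depth observed: 2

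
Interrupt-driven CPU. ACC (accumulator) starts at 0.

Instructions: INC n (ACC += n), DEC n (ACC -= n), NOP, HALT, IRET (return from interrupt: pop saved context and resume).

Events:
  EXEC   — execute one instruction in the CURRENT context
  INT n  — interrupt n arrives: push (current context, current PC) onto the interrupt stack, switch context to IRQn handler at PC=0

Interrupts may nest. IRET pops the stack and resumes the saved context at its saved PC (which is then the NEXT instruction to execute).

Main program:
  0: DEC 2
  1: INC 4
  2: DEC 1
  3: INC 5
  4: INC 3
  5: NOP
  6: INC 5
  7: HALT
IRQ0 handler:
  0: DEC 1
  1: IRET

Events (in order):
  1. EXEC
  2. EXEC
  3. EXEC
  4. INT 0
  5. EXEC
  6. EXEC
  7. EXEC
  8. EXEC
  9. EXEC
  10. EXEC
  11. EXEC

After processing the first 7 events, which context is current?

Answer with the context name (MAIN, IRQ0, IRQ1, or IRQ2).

Answer: MAIN

Derivation:
Event 1 (EXEC): [MAIN] PC=0: DEC 2 -> ACC=-2
Event 2 (EXEC): [MAIN] PC=1: INC 4 -> ACC=2
Event 3 (EXEC): [MAIN] PC=2: DEC 1 -> ACC=1
Event 4 (INT 0): INT 0 arrives: push (MAIN, PC=3), enter IRQ0 at PC=0 (depth now 1)
Event 5 (EXEC): [IRQ0] PC=0: DEC 1 -> ACC=0
Event 6 (EXEC): [IRQ0] PC=1: IRET -> resume MAIN at PC=3 (depth now 0)
Event 7 (EXEC): [MAIN] PC=3: INC 5 -> ACC=5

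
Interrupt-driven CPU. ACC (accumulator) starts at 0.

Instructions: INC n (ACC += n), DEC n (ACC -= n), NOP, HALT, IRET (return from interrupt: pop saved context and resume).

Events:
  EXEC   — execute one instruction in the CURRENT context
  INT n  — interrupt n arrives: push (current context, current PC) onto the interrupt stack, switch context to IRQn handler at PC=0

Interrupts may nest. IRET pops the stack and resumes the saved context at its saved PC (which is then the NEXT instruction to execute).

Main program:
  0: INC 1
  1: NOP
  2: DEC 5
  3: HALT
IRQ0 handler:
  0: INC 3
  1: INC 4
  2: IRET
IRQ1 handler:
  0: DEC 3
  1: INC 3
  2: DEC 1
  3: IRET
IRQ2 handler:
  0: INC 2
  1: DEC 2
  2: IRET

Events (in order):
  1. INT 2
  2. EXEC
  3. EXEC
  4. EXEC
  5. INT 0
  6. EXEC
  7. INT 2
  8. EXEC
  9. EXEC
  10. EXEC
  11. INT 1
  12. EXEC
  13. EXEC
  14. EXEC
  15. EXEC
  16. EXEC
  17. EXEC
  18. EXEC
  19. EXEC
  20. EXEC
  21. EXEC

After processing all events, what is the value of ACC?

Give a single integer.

Event 1 (INT 2): INT 2 arrives: push (MAIN, PC=0), enter IRQ2 at PC=0 (depth now 1)
Event 2 (EXEC): [IRQ2] PC=0: INC 2 -> ACC=2
Event 3 (EXEC): [IRQ2] PC=1: DEC 2 -> ACC=0
Event 4 (EXEC): [IRQ2] PC=2: IRET -> resume MAIN at PC=0 (depth now 0)
Event 5 (INT 0): INT 0 arrives: push (MAIN, PC=0), enter IRQ0 at PC=0 (depth now 1)
Event 6 (EXEC): [IRQ0] PC=0: INC 3 -> ACC=3
Event 7 (INT 2): INT 2 arrives: push (IRQ0, PC=1), enter IRQ2 at PC=0 (depth now 2)
Event 8 (EXEC): [IRQ2] PC=0: INC 2 -> ACC=5
Event 9 (EXEC): [IRQ2] PC=1: DEC 2 -> ACC=3
Event 10 (EXEC): [IRQ2] PC=2: IRET -> resume IRQ0 at PC=1 (depth now 1)
Event 11 (INT 1): INT 1 arrives: push (IRQ0, PC=1), enter IRQ1 at PC=0 (depth now 2)
Event 12 (EXEC): [IRQ1] PC=0: DEC 3 -> ACC=0
Event 13 (EXEC): [IRQ1] PC=1: INC 3 -> ACC=3
Event 14 (EXEC): [IRQ1] PC=2: DEC 1 -> ACC=2
Event 15 (EXEC): [IRQ1] PC=3: IRET -> resume IRQ0 at PC=1 (depth now 1)
Event 16 (EXEC): [IRQ0] PC=1: INC 4 -> ACC=6
Event 17 (EXEC): [IRQ0] PC=2: IRET -> resume MAIN at PC=0 (depth now 0)
Event 18 (EXEC): [MAIN] PC=0: INC 1 -> ACC=7
Event 19 (EXEC): [MAIN] PC=1: NOP
Event 20 (EXEC): [MAIN] PC=2: DEC 5 -> ACC=2
Event 21 (EXEC): [MAIN] PC=3: HALT

Answer: 2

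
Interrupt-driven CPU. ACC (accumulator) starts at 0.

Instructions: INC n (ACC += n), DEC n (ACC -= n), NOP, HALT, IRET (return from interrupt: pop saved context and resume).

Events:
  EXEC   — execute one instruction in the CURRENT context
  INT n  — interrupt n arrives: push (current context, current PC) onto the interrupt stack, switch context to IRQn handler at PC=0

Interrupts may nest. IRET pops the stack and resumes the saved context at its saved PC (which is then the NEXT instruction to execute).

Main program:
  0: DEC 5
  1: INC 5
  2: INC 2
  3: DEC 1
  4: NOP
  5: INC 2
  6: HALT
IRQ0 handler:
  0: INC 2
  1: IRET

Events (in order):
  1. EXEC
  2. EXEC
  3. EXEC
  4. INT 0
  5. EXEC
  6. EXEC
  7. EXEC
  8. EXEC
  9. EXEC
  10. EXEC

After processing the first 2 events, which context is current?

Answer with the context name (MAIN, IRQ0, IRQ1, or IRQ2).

Answer: MAIN

Derivation:
Event 1 (EXEC): [MAIN] PC=0: DEC 5 -> ACC=-5
Event 2 (EXEC): [MAIN] PC=1: INC 5 -> ACC=0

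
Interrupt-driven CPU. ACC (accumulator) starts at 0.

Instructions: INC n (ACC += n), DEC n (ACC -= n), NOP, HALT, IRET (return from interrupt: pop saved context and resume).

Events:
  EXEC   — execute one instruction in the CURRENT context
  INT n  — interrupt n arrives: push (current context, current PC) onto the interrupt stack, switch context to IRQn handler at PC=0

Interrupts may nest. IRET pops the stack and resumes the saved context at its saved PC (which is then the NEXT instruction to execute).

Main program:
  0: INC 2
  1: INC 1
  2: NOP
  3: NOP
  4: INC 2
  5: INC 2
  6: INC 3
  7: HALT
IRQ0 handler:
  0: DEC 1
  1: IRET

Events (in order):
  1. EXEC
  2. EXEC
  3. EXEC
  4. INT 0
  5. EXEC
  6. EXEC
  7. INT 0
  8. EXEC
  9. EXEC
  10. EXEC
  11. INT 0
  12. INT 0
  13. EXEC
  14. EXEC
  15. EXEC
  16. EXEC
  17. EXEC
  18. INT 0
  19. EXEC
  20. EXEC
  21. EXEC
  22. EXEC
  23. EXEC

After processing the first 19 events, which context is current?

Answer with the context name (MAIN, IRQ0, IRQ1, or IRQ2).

Answer: IRQ0

Derivation:
Event 1 (EXEC): [MAIN] PC=0: INC 2 -> ACC=2
Event 2 (EXEC): [MAIN] PC=1: INC 1 -> ACC=3
Event 3 (EXEC): [MAIN] PC=2: NOP
Event 4 (INT 0): INT 0 arrives: push (MAIN, PC=3), enter IRQ0 at PC=0 (depth now 1)
Event 5 (EXEC): [IRQ0] PC=0: DEC 1 -> ACC=2
Event 6 (EXEC): [IRQ0] PC=1: IRET -> resume MAIN at PC=3 (depth now 0)
Event 7 (INT 0): INT 0 arrives: push (MAIN, PC=3), enter IRQ0 at PC=0 (depth now 1)
Event 8 (EXEC): [IRQ0] PC=0: DEC 1 -> ACC=1
Event 9 (EXEC): [IRQ0] PC=1: IRET -> resume MAIN at PC=3 (depth now 0)
Event 10 (EXEC): [MAIN] PC=3: NOP
Event 11 (INT 0): INT 0 arrives: push (MAIN, PC=4), enter IRQ0 at PC=0 (depth now 1)
Event 12 (INT 0): INT 0 arrives: push (IRQ0, PC=0), enter IRQ0 at PC=0 (depth now 2)
Event 13 (EXEC): [IRQ0] PC=0: DEC 1 -> ACC=0
Event 14 (EXEC): [IRQ0] PC=1: IRET -> resume IRQ0 at PC=0 (depth now 1)
Event 15 (EXEC): [IRQ0] PC=0: DEC 1 -> ACC=-1
Event 16 (EXEC): [IRQ0] PC=1: IRET -> resume MAIN at PC=4 (depth now 0)
Event 17 (EXEC): [MAIN] PC=4: INC 2 -> ACC=1
Event 18 (INT 0): INT 0 arrives: push (MAIN, PC=5), enter IRQ0 at PC=0 (depth now 1)
Event 19 (EXEC): [IRQ0] PC=0: DEC 1 -> ACC=0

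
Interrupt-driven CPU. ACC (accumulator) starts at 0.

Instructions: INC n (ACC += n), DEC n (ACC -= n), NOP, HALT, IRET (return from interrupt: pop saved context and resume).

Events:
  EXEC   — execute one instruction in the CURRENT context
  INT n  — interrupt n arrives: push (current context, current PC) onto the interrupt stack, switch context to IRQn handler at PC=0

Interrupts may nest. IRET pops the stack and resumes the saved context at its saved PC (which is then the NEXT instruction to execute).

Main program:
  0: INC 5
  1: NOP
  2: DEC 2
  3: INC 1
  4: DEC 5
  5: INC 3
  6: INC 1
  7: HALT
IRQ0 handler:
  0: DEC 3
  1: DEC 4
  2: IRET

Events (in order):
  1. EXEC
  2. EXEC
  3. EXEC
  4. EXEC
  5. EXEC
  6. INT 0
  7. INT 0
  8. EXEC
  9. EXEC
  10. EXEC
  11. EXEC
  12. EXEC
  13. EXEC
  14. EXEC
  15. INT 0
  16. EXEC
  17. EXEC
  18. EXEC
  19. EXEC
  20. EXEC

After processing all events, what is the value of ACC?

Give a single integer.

Event 1 (EXEC): [MAIN] PC=0: INC 5 -> ACC=5
Event 2 (EXEC): [MAIN] PC=1: NOP
Event 3 (EXEC): [MAIN] PC=2: DEC 2 -> ACC=3
Event 4 (EXEC): [MAIN] PC=3: INC 1 -> ACC=4
Event 5 (EXEC): [MAIN] PC=4: DEC 5 -> ACC=-1
Event 6 (INT 0): INT 0 arrives: push (MAIN, PC=5), enter IRQ0 at PC=0 (depth now 1)
Event 7 (INT 0): INT 0 arrives: push (IRQ0, PC=0), enter IRQ0 at PC=0 (depth now 2)
Event 8 (EXEC): [IRQ0] PC=0: DEC 3 -> ACC=-4
Event 9 (EXEC): [IRQ0] PC=1: DEC 4 -> ACC=-8
Event 10 (EXEC): [IRQ0] PC=2: IRET -> resume IRQ0 at PC=0 (depth now 1)
Event 11 (EXEC): [IRQ0] PC=0: DEC 3 -> ACC=-11
Event 12 (EXEC): [IRQ0] PC=1: DEC 4 -> ACC=-15
Event 13 (EXEC): [IRQ0] PC=2: IRET -> resume MAIN at PC=5 (depth now 0)
Event 14 (EXEC): [MAIN] PC=5: INC 3 -> ACC=-12
Event 15 (INT 0): INT 0 arrives: push (MAIN, PC=6), enter IRQ0 at PC=0 (depth now 1)
Event 16 (EXEC): [IRQ0] PC=0: DEC 3 -> ACC=-15
Event 17 (EXEC): [IRQ0] PC=1: DEC 4 -> ACC=-19
Event 18 (EXEC): [IRQ0] PC=2: IRET -> resume MAIN at PC=6 (depth now 0)
Event 19 (EXEC): [MAIN] PC=6: INC 1 -> ACC=-18
Event 20 (EXEC): [MAIN] PC=7: HALT

Answer: -18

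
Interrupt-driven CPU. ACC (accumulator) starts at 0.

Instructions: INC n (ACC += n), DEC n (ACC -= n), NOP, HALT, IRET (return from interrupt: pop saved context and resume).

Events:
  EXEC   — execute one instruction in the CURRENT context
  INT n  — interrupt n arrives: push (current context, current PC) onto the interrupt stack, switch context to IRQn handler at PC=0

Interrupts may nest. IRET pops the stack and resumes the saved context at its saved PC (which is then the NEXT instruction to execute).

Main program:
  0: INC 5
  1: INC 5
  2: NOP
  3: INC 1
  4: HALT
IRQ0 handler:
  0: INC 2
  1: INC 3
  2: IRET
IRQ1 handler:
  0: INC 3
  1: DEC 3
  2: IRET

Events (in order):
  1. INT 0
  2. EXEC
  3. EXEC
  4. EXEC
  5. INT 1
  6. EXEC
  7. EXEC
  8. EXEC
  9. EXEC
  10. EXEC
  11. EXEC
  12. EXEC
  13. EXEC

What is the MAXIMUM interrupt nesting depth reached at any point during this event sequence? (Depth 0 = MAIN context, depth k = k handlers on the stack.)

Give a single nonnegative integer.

Event 1 (INT 0): INT 0 arrives: push (MAIN, PC=0), enter IRQ0 at PC=0 (depth now 1) [depth=1]
Event 2 (EXEC): [IRQ0] PC=0: INC 2 -> ACC=2 [depth=1]
Event 3 (EXEC): [IRQ0] PC=1: INC 3 -> ACC=5 [depth=1]
Event 4 (EXEC): [IRQ0] PC=2: IRET -> resume MAIN at PC=0 (depth now 0) [depth=0]
Event 5 (INT 1): INT 1 arrives: push (MAIN, PC=0), enter IRQ1 at PC=0 (depth now 1) [depth=1]
Event 6 (EXEC): [IRQ1] PC=0: INC 3 -> ACC=8 [depth=1]
Event 7 (EXEC): [IRQ1] PC=1: DEC 3 -> ACC=5 [depth=1]
Event 8 (EXEC): [IRQ1] PC=2: IRET -> resume MAIN at PC=0 (depth now 0) [depth=0]
Event 9 (EXEC): [MAIN] PC=0: INC 5 -> ACC=10 [depth=0]
Event 10 (EXEC): [MAIN] PC=1: INC 5 -> ACC=15 [depth=0]
Event 11 (EXEC): [MAIN] PC=2: NOP [depth=0]
Event 12 (EXEC): [MAIN] PC=3: INC 1 -> ACC=16 [depth=0]
Event 13 (EXEC): [MAIN] PC=4: HALT [depth=0]
Max depth observed: 1

Answer: 1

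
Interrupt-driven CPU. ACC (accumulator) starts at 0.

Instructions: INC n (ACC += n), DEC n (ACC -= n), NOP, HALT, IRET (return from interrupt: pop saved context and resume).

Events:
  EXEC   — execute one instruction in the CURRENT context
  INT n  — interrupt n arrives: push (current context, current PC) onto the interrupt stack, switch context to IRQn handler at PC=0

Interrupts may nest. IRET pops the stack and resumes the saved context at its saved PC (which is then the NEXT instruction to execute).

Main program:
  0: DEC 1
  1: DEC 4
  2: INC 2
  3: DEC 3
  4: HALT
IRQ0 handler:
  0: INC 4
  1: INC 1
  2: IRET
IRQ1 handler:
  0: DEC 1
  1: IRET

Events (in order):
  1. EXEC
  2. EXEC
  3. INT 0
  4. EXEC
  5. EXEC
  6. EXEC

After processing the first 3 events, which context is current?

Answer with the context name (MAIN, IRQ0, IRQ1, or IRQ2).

Answer: IRQ0

Derivation:
Event 1 (EXEC): [MAIN] PC=0: DEC 1 -> ACC=-1
Event 2 (EXEC): [MAIN] PC=1: DEC 4 -> ACC=-5
Event 3 (INT 0): INT 0 arrives: push (MAIN, PC=2), enter IRQ0 at PC=0 (depth now 1)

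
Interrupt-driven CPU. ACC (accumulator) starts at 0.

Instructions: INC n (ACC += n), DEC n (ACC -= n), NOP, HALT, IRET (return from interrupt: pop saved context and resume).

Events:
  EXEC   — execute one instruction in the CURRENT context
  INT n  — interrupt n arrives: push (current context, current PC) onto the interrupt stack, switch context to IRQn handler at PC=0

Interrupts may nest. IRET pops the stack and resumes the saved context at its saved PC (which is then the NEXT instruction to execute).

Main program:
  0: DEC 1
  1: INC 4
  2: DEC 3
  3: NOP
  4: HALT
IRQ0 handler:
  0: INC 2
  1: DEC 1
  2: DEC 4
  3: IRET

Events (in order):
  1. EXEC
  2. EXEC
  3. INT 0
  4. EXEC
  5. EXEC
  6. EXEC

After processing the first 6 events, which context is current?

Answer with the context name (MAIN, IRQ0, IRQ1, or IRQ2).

Event 1 (EXEC): [MAIN] PC=0: DEC 1 -> ACC=-1
Event 2 (EXEC): [MAIN] PC=1: INC 4 -> ACC=3
Event 3 (INT 0): INT 0 arrives: push (MAIN, PC=2), enter IRQ0 at PC=0 (depth now 1)
Event 4 (EXEC): [IRQ0] PC=0: INC 2 -> ACC=5
Event 5 (EXEC): [IRQ0] PC=1: DEC 1 -> ACC=4
Event 6 (EXEC): [IRQ0] PC=2: DEC 4 -> ACC=0

Answer: IRQ0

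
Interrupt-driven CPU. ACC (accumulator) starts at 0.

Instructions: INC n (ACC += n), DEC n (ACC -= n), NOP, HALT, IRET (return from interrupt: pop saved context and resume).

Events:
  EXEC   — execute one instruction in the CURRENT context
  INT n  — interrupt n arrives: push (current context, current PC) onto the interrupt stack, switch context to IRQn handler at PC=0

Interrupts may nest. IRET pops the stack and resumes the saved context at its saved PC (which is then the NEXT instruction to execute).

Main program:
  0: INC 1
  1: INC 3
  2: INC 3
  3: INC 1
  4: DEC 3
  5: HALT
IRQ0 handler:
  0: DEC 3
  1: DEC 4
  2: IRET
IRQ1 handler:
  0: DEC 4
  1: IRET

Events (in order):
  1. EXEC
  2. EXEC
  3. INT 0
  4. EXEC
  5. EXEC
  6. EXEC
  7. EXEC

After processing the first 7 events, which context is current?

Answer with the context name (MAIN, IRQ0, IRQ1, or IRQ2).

Event 1 (EXEC): [MAIN] PC=0: INC 1 -> ACC=1
Event 2 (EXEC): [MAIN] PC=1: INC 3 -> ACC=4
Event 3 (INT 0): INT 0 arrives: push (MAIN, PC=2), enter IRQ0 at PC=0 (depth now 1)
Event 4 (EXEC): [IRQ0] PC=0: DEC 3 -> ACC=1
Event 5 (EXEC): [IRQ0] PC=1: DEC 4 -> ACC=-3
Event 6 (EXEC): [IRQ0] PC=2: IRET -> resume MAIN at PC=2 (depth now 0)
Event 7 (EXEC): [MAIN] PC=2: INC 3 -> ACC=0

Answer: MAIN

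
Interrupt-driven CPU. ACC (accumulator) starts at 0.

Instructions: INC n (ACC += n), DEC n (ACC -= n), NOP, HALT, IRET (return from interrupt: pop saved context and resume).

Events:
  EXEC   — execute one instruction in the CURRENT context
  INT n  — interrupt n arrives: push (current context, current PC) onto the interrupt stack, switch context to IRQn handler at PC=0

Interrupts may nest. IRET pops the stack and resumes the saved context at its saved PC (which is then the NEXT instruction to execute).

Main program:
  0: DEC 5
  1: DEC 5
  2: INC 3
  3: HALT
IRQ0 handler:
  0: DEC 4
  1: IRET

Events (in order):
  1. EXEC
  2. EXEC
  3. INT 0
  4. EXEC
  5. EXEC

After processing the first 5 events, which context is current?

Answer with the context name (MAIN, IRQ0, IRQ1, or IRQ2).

Event 1 (EXEC): [MAIN] PC=0: DEC 5 -> ACC=-5
Event 2 (EXEC): [MAIN] PC=1: DEC 5 -> ACC=-10
Event 3 (INT 0): INT 0 arrives: push (MAIN, PC=2), enter IRQ0 at PC=0 (depth now 1)
Event 4 (EXEC): [IRQ0] PC=0: DEC 4 -> ACC=-14
Event 5 (EXEC): [IRQ0] PC=1: IRET -> resume MAIN at PC=2 (depth now 0)

Answer: MAIN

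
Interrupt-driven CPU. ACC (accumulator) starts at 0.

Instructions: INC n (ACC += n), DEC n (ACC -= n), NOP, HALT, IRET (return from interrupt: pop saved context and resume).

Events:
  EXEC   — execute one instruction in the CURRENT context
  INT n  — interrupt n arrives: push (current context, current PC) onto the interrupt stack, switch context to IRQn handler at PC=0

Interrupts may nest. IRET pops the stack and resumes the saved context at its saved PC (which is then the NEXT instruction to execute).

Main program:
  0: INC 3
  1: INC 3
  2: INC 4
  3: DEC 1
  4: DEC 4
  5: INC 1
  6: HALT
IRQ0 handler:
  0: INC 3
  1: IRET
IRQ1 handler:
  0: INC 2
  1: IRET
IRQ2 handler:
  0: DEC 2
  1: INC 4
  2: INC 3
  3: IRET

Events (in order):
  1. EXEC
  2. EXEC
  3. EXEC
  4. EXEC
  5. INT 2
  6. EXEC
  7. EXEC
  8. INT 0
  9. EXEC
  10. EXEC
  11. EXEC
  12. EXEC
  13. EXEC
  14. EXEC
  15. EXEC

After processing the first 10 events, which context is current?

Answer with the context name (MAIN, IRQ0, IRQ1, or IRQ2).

Answer: IRQ2

Derivation:
Event 1 (EXEC): [MAIN] PC=0: INC 3 -> ACC=3
Event 2 (EXEC): [MAIN] PC=1: INC 3 -> ACC=6
Event 3 (EXEC): [MAIN] PC=2: INC 4 -> ACC=10
Event 4 (EXEC): [MAIN] PC=3: DEC 1 -> ACC=9
Event 5 (INT 2): INT 2 arrives: push (MAIN, PC=4), enter IRQ2 at PC=0 (depth now 1)
Event 6 (EXEC): [IRQ2] PC=0: DEC 2 -> ACC=7
Event 7 (EXEC): [IRQ2] PC=1: INC 4 -> ACC=11
Event 8 (INT 0): INT 0 arrives: push (IRQ2, PC=2), enter IRQ0 at PC=0 (depth now 2)
Event 9 (EXEC): [IRQ0] PC=0: INC 3 -> ACC=14
Event 10 (EXEC): [IRQ0] PC=1: IRET -> resume IRQ2 at PC=2 (depth now 1)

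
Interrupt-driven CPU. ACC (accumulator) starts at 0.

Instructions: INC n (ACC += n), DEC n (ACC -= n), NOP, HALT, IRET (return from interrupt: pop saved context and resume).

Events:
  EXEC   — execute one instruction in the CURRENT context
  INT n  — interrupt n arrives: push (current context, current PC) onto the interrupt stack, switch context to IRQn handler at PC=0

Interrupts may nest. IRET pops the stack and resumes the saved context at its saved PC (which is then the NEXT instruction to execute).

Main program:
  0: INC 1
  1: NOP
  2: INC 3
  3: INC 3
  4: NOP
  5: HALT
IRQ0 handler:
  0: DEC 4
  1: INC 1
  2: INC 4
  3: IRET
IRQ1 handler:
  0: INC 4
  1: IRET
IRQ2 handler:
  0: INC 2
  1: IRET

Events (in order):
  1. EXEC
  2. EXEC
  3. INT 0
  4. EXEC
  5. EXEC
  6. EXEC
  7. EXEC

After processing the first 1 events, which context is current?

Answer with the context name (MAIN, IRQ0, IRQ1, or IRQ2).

Event 1 (EXEC): [MAIN] PC=0: INC 1 -> ACC=1

Answer: MAIN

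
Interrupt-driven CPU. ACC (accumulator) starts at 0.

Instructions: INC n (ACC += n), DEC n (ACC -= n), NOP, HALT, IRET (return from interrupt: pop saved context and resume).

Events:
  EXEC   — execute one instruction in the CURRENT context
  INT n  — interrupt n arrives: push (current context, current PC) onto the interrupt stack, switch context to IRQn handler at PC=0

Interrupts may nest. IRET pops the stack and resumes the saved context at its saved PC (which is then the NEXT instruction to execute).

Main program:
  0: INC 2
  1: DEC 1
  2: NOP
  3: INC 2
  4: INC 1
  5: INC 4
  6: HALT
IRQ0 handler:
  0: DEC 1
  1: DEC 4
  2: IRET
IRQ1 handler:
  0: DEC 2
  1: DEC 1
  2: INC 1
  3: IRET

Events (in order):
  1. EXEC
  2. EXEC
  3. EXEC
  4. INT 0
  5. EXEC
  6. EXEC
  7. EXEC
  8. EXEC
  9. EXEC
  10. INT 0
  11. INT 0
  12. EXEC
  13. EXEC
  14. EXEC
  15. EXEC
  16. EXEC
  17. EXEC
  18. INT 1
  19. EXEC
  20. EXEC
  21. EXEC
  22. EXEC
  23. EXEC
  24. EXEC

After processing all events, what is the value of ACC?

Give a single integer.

Event 1 (EXEC): [MAIN] PC=0: INC 2 -> ACC=2
Event 2 (EXEC): [MAIN] PC=1: DEC 1 -> ACC=1
Event 3 (EXEC): [MAIN] PC=2: NOP
Event 4 (INT 0): INT 0 arrives: push (MAIN, PC=3), enter IRQ0 at PC=0 (depth now 1)
Event 5 (EXEC): [IRQ0] PC=0: DEC 1 -> ACC=0
Event 6 (EXEC): [IRQ0] PC=1: DEC 4 -> ACC=-4
Event 7 (EXEC): [IRQ0] PC=2: IRET -> resume MAIN at PC=3 (depth now 0)
Event 8 (EXEC): [MAIN] PC=3: INC 2 -> ACC=-2
Event 9 (EXEC): [MAIN] PC=4: INC 1 -> ACC=-1
Event 10 (INT 0): INT 0 arrives: push (MAIN, PC=5), enter IRQ0 at PC=0 (depth now 1)
Event 11 (INT 0): INT 0 arrives: push (IRQ0, PC=0), enter IRQ0 at PC=0 (depth now 2)
Event 12 (EXEC): [IRQ0] PC=0: DEC 1 -> ACC=-2
Event 13 (EXEC): [IRQ0] PC=1: DEC 4 -> ACC=-6
Event 14 (EXEC): [IRQ0] PC=2: IRET -> resume IRQ0 at PC=0 (depth now 1)
Event 15 (EXEC): [IRQ0] PC=0: DEC 1 -> ACC=-7
Event 16 (EXEC): [IRQ0] PC=1: DEC 4 -> ACC=-11
Event 17 (EXEC): [IRQ0] PC=2: IRET -> resume MAIN at PC=5 (depth now 0)
Event 18 (INT 1): INT 1 arrives: push (MAIN, PC=5), enter IRQ1 at PC=0 (depth now 1)
Event 19 (EXEC): [IRQ1] PC=0: DEC 2 -> ACC=-13
Event 20 (EXEC): [IRQ1] PC=1: DEC 1 -> ACC=-14
Event 21 (EXEC): [IRQ1] PC=2: INC 1 -> ACC=-13
Event 22 (EXEC): [IRQ1] PC=3: IRET -> resume MAIN at PC=5 (depth now 0)
Event 23 (EXEC): [MAIN] PC=5: INC 4 -> ACC=-9
Event 24 (EXEC): [MAIN] PC=6: HALT

Answer: -9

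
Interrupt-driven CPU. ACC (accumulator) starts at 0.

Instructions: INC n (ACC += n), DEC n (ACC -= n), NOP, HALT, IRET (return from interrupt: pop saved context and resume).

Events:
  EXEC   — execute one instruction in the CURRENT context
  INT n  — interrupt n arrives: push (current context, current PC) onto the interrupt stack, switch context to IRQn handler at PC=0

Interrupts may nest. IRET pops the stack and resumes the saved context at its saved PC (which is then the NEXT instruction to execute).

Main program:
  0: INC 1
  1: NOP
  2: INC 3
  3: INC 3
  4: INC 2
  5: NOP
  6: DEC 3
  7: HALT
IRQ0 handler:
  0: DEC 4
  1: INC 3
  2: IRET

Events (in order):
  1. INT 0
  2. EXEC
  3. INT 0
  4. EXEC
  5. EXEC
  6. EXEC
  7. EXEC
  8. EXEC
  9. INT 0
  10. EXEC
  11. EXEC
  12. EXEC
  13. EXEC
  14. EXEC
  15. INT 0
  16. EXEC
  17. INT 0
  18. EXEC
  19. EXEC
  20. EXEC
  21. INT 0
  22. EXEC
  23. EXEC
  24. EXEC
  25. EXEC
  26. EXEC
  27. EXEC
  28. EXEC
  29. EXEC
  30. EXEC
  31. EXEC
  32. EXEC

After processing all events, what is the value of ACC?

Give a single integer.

Answer: 0

Derivation:
Event 1 (INT 0): INT 0 arrives: push (MAIN, PC=0), enter IRQ0 at PC=0 (depth now 1)
Event 2 (EXEC): [IRQ0] PC=0: DEC 4 -> ACC=-4
Event 3 (INT 0): INT 0 arrives: push (IRQ0, PC=1), enter IRQ0 at PC=0 (depth now 2)
Event 4 (EXEC): [IRQ0] PC=0: DEC 4 -> ACC=-8
Event 5 (EXEC): [IRQ0] PC=1: INC 3 -> ACC=-5
Event 6 (EXEC): [IRQ0] PC=2: IRET -> resume IRQ0 at PC=1 (depth now 1)
Event 7 (EXEC): [IRQ0] PC=1: INC 3 -> ACC=-2
Event 8 (EXEC): [IRQ0] PC=2: IRET -> resume MAIN at PC=0 (depth now 0)
Event 9 (INT 0): INT 0 arrives: push (MAIN, PC=0), enter IRQ0 at PC=0 (depth now 1)
Event 10 (EXEC): [IRQ0] PC=0: DEC 4 -> ACC=-6
Event 11 (EXEC): [IRQ0] PC=1: INC 3 -> ACC=-3
Event 12 (EXEC): [IRQ0] PC=2: IRET -> resume MAIN at PC=0 (depth now 0)
Event 13 (EXEC): [MAIN] PC=0: INC 1 -> ACC=-2
Event 14 (EXEC): [MAIN] PC=1: NOP
Event 15 (INT 0): INT 0 arrives: push (MAIN, PC=2), enter IRQ0 at PC=0 (depth now 1)
Event 16 (EXEC): [IRQ0] PC=0: DEC 4 -> ACC=-6
Event 17 (INT 0): INT 0 arrives: push (IRQ0, PC=1), enter IRQ0 at PC=0 (depth now 2)
Event 18 (EXEC): [IRQ0] PC=0: DEC 4 -> ACC=-10
Event 19 (EXEC): [IRQ0] PC=1: INC 3 -> ACC=-7
Event 20 (EXEC): [IRQ0] PC=2: IRET -> resume IRQ0 at PC=1 (depth now 1)
Event 21 (INT 0): INT 0 arrives: push (IRQ0, PC=1), enter IRQ0 at PC=0 (depth now 2)
Event 22 (EXEC): [IRQ0] PC=0: DEC 4 -> ACC=-11
Event 23 (EXEC): [IRQ0] PC=1: INC 3 -> ACC=-8
Event 24 (EXEC): [IRQ0] PC=2: IRET -> resume IRQ0 at PC=1 (depth now 1)
Event 25 (EXEC): [IRQ0] PC=1: INC 3 -> ACC=-5
Event 26 (EXEC): [IRQ0] PC=2: IRET -> resume MAIN at PC=2 (depth now 0)
Event 27 (EXEC): [MAIN] PC=2: INC 3 -> ACC=-2
Event 28 (EXEC): [MAIN] PC=3: INC 3 -> ACC=1
Event 29 (EXEC): [MAIN] PC=4: INC 2 -> ACC=3
Event 30 (EXEC): [MAIN] PC=5: NOP
Event 31 (EXEC): [MAIN] PC=6: DEC 3 -> ACC=0
Event 32 (EXEC): [MAIN] PC=7: HALT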